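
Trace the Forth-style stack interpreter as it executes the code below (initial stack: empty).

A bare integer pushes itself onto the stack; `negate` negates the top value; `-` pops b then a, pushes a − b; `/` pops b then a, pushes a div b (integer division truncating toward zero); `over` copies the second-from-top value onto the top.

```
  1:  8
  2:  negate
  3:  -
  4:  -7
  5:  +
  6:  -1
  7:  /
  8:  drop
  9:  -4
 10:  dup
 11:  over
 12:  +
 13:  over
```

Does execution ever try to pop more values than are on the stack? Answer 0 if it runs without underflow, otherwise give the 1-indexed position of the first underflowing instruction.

8       [8]
negate  [-8]
-  — needs 2 operands, stack has 1 → underflow

3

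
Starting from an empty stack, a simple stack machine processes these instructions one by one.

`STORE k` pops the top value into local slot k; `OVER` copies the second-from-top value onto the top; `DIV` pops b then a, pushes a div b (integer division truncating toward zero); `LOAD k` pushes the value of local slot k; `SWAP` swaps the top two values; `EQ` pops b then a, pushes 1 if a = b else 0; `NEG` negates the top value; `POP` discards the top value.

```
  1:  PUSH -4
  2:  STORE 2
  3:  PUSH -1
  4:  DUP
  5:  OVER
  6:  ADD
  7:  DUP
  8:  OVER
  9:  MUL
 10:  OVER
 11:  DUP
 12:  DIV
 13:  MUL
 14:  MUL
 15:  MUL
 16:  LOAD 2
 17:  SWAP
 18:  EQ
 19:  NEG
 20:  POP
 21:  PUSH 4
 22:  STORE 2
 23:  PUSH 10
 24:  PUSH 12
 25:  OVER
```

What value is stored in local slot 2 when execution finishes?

PUSH -4 → -4
STORE 2 → (empty)
PUSH -1 → -1
DUP     → -1 -1
OVER    → -1 -1 -1
ADD     → -1 -2
DUP     → -1 -2 -2
OVER    → -1 -2 -2 -2
MUL     → -1 -2 4
OVER    → -1 -2 4 -2
DUP     → -1 -2 4 -2 -2
DIV     → -1 -2 4 1
MUL     → -1 -2 4
MUL     → -1 -8
MUL     → 8
LOAD 2  → 8 -4
SWAP    → -4 8
EQ      → 0
NEG     → 0
POP     → (empty)
PUSH 4  → 4
STORE 2 → (empty)
PUSH 10 → 10
PUSH 12 → 10 12
OVER    → 10 12 10

4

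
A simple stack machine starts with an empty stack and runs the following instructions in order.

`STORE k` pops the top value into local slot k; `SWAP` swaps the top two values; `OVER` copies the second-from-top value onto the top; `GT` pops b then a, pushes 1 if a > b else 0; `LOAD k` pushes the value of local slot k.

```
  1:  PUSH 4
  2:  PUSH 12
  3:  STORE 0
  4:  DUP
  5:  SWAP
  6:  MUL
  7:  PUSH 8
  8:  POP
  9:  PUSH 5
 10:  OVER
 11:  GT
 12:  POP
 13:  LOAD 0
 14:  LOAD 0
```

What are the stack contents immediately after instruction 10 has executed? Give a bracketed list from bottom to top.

PUSH 4  -> 4
PUSH 12 -> 4 12
STORE 0 -> 4
DUP     -> 4 4
SWAP    -> 4 4
MUL     -> 16
PUSH 8  -> 16 8
POP     -> 16
PUSH 5  -> 16 5
OVER    -> 16 5 16

[16, 5, 16]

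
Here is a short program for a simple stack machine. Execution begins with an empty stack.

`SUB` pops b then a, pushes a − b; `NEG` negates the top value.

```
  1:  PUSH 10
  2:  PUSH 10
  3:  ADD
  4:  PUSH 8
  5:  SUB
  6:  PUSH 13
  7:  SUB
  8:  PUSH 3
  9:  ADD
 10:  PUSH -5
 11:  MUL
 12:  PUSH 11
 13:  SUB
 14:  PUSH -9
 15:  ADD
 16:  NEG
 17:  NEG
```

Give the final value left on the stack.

PUSH 10 -> [10]
PUSH 10 -> [10, 10]
ADD     -> [20]
PUSH 8  -> [20, 8]
SUB     -> [12]
PUSH 13 -> [12, 13]
SUB     -> [-1]
PUSH 3  -> [-1, 3]
ADD     -> [2]
PUSH -5 -> [2, -5]
MUL     -> [-10]
PUSH 11 -> [-10, 11]
SUB     -> [-21]
PUSH -9 -> [-21, -9]
ADD     -> [-30]
NEG     -> [30]
NEG     -> [-30]

-30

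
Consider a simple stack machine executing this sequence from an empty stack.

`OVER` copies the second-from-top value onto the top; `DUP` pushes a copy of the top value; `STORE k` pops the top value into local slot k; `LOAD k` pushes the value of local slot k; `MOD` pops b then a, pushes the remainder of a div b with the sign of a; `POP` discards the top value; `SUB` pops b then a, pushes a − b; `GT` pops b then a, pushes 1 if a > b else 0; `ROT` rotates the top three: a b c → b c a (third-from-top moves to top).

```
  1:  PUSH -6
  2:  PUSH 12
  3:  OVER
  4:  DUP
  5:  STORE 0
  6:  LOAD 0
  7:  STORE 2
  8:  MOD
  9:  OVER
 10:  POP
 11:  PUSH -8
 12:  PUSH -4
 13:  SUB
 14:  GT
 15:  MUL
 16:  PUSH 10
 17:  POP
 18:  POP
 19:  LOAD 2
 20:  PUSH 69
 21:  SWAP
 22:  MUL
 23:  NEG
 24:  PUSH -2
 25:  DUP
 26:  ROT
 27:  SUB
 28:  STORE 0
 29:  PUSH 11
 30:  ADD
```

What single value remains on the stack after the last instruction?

9

PUSH -6  -6
PUSH 12  -6 12
OVER     -6 12 -6
DUP      -6 12 -6 -6
STORE 0  -6 12 -6
LOAD 0   -6 12 -6 -6
STORE 2  -6 12 -6
MOD      -6 0
OVER     -6 0 -6
POP      -6 0
PUSH -8  -6 0 -8
PUSH -4  -6 0 -8 -4
SUB      -6 0 -4
GT       -6 1
MUL      -6
PUSH 10  -6 10
POP      -6
POP      (empty)
LOAD 2   -6
PUSH 69  -6 69
SWAP     69 -6
MUL      -414
NEG      414
PUSH -2  414 -2
DUP      414 -2 -2
ROT      -2 -2 414
SUB      -2 -416
STORE 0  -2
PUSH 11  -2 11
ADD      9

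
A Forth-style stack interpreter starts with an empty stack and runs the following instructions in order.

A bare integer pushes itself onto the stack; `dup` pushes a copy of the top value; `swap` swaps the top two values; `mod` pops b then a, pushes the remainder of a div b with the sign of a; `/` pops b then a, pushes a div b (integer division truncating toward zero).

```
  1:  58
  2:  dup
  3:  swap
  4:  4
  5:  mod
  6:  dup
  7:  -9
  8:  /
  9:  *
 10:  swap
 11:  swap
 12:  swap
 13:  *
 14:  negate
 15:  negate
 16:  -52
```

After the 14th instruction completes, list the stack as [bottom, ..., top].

[0]

58     : [58]
dup    : [58, 58]
swap   : [58, 58]
4      : [58, 58, 4]
mod    : [58, 2]
dup    : [58, 2, 2]
-9     : [58, 2, 2, -9]
/      : [58, 2, 0]
*      : [58, 0]
swap   : [0, 58]
swap   : [58, 0]
swap   : [0, 58]
*      : [0]
negate : [0]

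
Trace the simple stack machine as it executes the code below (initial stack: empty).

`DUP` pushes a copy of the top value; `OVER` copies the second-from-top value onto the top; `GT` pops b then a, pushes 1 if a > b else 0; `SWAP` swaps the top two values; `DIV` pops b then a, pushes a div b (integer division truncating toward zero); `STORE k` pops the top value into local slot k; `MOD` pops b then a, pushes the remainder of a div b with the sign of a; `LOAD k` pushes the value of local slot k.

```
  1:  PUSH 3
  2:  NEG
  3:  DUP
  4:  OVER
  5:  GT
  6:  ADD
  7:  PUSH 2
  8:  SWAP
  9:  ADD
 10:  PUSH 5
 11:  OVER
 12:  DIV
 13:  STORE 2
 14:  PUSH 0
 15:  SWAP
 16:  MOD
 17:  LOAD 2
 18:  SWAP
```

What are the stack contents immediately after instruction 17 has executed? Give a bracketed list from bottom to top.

[0, -5]

PUSH 3   3
NEG      -3
DUP      -3 -3
OVER     -3 -3 -3
GT       -3 0
ADD      -3
PUSH 2   -3 2
SWAP     2 -3
ADD      -1
PUSH 5   -1 5
OVER     -1 5 -1
DIV      -1 -5
STORE 2  -1
PUSH 0   -1 0
SWAP     0 -1
MOD      0
LOAD 2   0 -5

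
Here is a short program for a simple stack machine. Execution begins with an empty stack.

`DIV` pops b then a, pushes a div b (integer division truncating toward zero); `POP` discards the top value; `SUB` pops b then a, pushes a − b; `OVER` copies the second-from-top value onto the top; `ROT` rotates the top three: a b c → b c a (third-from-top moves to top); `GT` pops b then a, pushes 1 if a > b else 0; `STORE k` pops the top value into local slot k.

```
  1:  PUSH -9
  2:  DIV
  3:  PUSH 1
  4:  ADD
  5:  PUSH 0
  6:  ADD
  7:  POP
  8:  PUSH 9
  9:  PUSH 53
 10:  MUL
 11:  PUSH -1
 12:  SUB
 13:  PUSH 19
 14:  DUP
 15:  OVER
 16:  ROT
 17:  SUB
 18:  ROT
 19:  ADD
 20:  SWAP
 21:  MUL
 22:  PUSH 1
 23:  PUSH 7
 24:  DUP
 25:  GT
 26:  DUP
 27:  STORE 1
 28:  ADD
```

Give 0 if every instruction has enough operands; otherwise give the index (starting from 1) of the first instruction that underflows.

2

PUSH -9  [-9]
DIV  — needs 2 operands, stack has 1 → underflow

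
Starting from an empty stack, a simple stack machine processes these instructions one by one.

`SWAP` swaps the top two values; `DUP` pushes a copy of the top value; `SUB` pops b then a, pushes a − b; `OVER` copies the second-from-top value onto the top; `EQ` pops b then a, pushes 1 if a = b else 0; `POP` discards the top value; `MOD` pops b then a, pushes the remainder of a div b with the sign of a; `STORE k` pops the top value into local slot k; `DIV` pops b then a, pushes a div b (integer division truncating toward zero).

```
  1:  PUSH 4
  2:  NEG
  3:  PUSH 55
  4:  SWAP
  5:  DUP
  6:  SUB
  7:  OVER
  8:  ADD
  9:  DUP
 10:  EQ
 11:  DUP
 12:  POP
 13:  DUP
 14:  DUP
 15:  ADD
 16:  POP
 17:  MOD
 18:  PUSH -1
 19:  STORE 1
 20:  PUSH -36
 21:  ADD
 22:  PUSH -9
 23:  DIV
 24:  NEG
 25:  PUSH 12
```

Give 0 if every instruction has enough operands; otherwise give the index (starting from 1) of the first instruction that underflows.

0

PUSH 4   : 4
NEG      : -4
PUSH 55  : -4 55
SWAP     : 55 -4
DUP      : 55 -4 -4
SUB      : 55 0
OVER     : 55 0 55
ADD      : 55 55
DUP      : 55 55 55
EQ       : 55 1
DUP      : 55 1 1
POP      : 55 1
DUP      : 55 1 1
DUP      : 55 1 1 1
ADD      : 55 1 2
POP      : 55 1
MOD      : 0
PUSH -1  : 0 -1
STORE 1  : 0
PUSH -36 : 0 -36
ADD      : -36
PUSH -9  : -36 -9
DIV      : 4
NEG      : -4
PUSH 12  : -4 12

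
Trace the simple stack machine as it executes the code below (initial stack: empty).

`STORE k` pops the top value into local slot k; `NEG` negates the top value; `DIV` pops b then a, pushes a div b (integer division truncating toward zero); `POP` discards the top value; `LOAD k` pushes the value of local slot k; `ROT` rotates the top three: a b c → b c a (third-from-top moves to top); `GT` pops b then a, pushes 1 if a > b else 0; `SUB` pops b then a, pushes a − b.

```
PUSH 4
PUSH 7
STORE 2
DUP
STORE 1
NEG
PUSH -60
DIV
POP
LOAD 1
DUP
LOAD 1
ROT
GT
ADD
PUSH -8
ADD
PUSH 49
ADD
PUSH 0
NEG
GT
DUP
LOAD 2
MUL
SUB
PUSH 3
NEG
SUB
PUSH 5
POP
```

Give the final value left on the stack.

PUSH 4    [4]
PUSH 7    [4, 7]
STORE 2   [4]
DUP       [4, 4]
STORE 1   [4]
NEG       [-4]
PUSH -60  [-4, -60]
DIV       [0]
POP       []
LOAD 1    [4]
DUP       [4, 4]
LOAD 1    [4, 4, 4]
ROT       [4, 4, 4]
GT        [4, 0]
ADD       [4]
PUSH -8   [4, -8]
ADD       [-4]
PUSH 49   [-4, 49]
ADD       [45]
PUSH 0    [45, 0]
NEG       [45, 0]
GT        [1]
DUP       [1, 1]
LOAD 2    [1, 1, 7]
MUL       [1, 7]
SUB       [-6]
PUSH 3    [-6, 3]
NEG       [-6, -3]
SUB       [-3]
PUSH 5    [-3, 5]
POP       [-3]

-3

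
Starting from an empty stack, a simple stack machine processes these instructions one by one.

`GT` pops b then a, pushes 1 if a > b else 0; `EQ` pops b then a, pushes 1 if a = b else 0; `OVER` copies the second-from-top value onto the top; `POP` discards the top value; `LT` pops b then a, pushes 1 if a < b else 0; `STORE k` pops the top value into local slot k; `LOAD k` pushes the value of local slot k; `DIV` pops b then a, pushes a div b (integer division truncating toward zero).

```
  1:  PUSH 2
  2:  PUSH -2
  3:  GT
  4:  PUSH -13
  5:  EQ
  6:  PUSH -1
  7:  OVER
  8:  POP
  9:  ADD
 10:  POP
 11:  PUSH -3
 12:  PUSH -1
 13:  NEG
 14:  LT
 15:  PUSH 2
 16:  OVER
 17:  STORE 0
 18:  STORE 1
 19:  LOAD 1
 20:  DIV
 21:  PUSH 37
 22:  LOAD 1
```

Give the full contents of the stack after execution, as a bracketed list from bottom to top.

[0, 37, 2]

PUSH 2   → [2]
PUSH -2  → [2, -2]
GT       → [1]
PUSH -13 → [1, -13]
EQ       → [0]
PUSH -1  → [0, -1]
OVER     → [0, -1, 0]
POP      → [0, -1]
ADD      → [-1]
POP      → []
PUSH -3  → [-3]
PUSH -1  → [-3, -1]
NEG      → [-3, 1]
LT       → [1]
PUSH 2   → [1, 2]
OVER     → [1, 2, 1]
STORE 0  → [1, 2]
STORE 1  → [1]
LOAD 1   → [1, 2]
DIV      → [0]
PUSH 37  → [0, 37]
LOAD 1   → [0, 37, 2]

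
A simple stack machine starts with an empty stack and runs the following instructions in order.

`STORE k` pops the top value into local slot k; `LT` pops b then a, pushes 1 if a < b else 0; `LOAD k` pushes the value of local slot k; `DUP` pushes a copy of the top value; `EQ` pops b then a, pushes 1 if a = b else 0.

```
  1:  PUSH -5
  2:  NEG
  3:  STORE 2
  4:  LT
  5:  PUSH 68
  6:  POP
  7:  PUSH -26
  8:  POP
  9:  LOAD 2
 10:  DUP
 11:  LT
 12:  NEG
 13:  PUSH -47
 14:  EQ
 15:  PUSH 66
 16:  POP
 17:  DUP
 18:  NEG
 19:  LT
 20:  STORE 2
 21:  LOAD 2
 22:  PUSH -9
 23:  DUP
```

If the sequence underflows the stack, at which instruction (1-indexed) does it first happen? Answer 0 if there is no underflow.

4

PUSH -5 : -5
NEG     : 5
STORE 2 : (empty)
LT  — needs 2 operands, stack has 0 → underflow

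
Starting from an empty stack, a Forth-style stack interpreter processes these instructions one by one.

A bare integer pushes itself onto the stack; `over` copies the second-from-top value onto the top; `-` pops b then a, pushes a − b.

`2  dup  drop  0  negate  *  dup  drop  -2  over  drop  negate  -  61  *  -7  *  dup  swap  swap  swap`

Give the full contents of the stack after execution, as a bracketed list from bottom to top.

2       2
dup     2 2
drop    2
0       2 0
negate  2 0
*       0
dup     0 0
drop    0
-2      0 -2
over    0 -2 0
drop    0 -2
negate  0 2
-       -2
61      -2 61
*       -122
-7      -122 -7
*       854
dup     854 854
swap    854 854
swap    854 854
swap    854 854

[854, 854]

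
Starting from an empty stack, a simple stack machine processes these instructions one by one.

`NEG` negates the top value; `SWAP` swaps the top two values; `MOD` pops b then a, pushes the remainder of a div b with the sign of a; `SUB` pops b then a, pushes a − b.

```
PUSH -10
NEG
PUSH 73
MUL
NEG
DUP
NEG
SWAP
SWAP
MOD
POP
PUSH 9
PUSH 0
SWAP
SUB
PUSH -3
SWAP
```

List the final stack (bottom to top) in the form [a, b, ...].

[-3, -9]

PUSH -10 → -10
NEG      → 10
PUSH 73  → 10 73
MUL      → 730
NEG      → -730
DUP      → -730 -730
NEG      → -730 730
SWAP     → 730 -730
SWAP     → -730 730
MOD      → 0
POP      → (empty)
PUSH 9   → 9
PUSH 0   → 9 0
SWAP     → 0 9
SUB      → -9
PUSH -3  → -9 -3
SWAP     → -3 -9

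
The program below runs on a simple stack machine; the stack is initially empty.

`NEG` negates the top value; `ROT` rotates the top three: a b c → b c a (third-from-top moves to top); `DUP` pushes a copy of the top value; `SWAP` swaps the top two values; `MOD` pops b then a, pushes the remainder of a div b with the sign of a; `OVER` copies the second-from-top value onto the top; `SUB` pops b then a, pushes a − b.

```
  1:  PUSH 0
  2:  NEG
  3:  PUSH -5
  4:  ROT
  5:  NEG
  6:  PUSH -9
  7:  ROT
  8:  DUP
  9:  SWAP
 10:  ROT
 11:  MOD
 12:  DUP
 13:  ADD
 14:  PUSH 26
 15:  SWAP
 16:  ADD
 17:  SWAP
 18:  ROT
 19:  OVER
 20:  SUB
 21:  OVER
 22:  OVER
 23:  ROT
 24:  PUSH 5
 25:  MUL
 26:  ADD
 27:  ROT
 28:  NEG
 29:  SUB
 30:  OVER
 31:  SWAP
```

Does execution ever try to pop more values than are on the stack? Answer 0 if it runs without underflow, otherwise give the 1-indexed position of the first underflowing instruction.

PUSH 0   [0]
NEG      [0]
PUSH -5  [0, -5]
ROT  — needs 3 operands, stack has 2 → underflow

4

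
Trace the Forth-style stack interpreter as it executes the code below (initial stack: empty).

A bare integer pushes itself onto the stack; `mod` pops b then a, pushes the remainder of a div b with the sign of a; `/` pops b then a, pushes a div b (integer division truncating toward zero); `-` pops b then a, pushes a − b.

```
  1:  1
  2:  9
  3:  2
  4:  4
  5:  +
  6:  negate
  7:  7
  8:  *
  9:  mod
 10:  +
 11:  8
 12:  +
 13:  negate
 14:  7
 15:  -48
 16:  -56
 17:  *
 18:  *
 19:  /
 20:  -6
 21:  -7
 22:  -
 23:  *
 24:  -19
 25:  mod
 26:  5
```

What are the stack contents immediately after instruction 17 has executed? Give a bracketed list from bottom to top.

1      : [1]
9      : [1, 9]
2      : [1, 9, 2]
4      : [1, 9, 2, 4]
+      : [1, 9, 6]
negate : [1, 9, -6]
7      : [1, 9, -6, 7]
*      : [1, 9, -42]
mod    : [1, 9]
+      : [10]
8      : [10, 8]
+      : [18]
negate : [-18]
7      : [-18, 7]
-48    : [-18, 7, -48]
-56    : [-18, 7, -48, -56]
*      : [-18, 7, 2688]

[-18, 7, 2688]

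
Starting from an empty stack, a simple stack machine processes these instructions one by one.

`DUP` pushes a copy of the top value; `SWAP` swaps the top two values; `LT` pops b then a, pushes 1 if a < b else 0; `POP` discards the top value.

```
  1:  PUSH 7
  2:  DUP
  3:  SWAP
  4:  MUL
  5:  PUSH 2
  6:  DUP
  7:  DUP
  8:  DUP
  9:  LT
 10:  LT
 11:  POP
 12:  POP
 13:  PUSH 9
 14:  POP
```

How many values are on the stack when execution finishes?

PUSH 7 -> [7]
DUP    -> [7, 7]
SWAP   -> [7, 7]
MUL    -> [49]
PUSH 2 -> [49, 2]
DUP    -> [49, 2, 2]
DUP    -> [49, 2, 2, 2]
DUP    -> [49, 2, 2, 2, 2]
LT     -> [49, 2, 2, 0]
LT     -> [49, 2, 0]
POP    -> [49, 2]
POP    -> [49]
PUSH 9 -> [49, 9]
POP    -> [49]

1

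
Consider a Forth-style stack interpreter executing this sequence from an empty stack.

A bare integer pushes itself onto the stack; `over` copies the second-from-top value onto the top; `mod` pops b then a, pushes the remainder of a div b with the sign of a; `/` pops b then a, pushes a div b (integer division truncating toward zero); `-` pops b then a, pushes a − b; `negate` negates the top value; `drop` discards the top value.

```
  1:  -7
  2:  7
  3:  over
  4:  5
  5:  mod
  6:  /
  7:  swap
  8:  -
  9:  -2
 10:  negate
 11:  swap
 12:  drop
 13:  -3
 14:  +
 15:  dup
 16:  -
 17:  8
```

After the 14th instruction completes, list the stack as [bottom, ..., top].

-7     -> -7
7      -> -7 7
over   -> -7 7 -7
5      -> -7 7 -7 5
mod    -> -7 7 -2
/      -> -7 -3
swap   -> -3 -7
-      -> 4
-2     -> 4 -2
negate -> 4 2
swap   -> 2 4
drop   -> 2
-3     -> 2 -3
+      -> -1

[-1]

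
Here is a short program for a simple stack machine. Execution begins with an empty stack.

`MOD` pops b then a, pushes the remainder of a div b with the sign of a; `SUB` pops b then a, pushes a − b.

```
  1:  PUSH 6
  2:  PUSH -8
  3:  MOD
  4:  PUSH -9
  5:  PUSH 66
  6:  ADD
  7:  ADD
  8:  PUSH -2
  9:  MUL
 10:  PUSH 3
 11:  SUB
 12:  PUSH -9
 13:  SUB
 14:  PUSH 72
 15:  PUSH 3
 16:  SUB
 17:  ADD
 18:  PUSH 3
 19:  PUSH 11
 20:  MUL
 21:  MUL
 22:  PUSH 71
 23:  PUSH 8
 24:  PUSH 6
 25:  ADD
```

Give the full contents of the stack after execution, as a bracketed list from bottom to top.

[-1683, 71, 14]

PUSH 6  : 6
PUSH -8 : 6 -8
MOD     : 6
PUSH -9 : 6 -9
PUSH 66 : 6 -9 66
ADD     : 6 57
ADD     : 63
PUSH -2 : 63 -2
MUL     : -126
PUSH 3  : -126 3
SUB     : -129
PUSH -9 : -129 -9
SUB     : -120
PUSH 72 : -120 72
PUSH 3  : -120 72 3
SUB     : -120 69
ADD     : -51
PUSH 3  : -51 3
PUSH 11 : -51 3 11
MUL     : -51 33
MUL     : -1683
PUSH 71 : -1683 71
PUSH 8  : -1683 71 8
PUSH 6  : -1683 71 8 6
ADD     : -1683 71 14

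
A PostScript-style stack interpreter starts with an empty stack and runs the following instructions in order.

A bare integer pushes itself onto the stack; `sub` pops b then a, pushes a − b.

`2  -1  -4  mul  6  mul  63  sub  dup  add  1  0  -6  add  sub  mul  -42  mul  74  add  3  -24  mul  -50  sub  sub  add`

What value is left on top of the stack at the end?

2   : [2]
-1  : [2, -1]
-4  : [2, -1, -4]
mul : [2, 4]
6   : [2, 4, 6]
mul : [2, 24]
63  : [2, 24, 63]
sub : [2, -39]
dup : [2, -39, -39]
add : [2, -78]
1   : [2, -78, 1]
0   : [2, -78, 1, 0]
-6  : [2, -78, 1, 0, -6]
add : [2, -78, 1, -6]
sub : [2, -78, 7]
mul : [2, -546]
-42 : [2, -546, -42]
mul : [2, 22932]
74  : [2, 22932, 74]
add : [2, 23006]
3   : [2, 23006, 3]
-24 : [2, 23006, 3, -24]
mul : [2, 23006, -72]
-50 : [2, 23006, -72, -50]
sub : [2, 23006, -22]
sub : [2, 23028]
add : [23030]

23030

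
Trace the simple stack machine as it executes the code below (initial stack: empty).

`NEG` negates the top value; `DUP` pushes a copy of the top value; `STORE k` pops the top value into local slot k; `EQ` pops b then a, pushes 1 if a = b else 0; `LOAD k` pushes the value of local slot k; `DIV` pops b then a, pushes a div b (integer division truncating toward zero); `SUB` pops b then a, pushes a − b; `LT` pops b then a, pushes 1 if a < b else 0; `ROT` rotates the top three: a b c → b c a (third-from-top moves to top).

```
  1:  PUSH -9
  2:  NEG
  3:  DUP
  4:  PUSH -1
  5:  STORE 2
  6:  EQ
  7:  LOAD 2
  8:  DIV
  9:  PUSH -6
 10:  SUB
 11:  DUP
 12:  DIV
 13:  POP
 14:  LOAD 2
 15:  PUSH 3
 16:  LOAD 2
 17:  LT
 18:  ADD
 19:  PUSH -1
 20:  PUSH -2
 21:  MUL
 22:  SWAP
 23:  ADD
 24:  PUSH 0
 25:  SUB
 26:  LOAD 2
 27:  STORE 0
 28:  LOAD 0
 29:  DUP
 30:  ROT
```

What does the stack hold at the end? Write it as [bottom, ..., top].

[-1, -1, 1]

PUSH -9  [-9]
NEG      [9]
DUP      [9, 9]
PUSH -1  [9, 9, -1]
STORE 2  [9, 9]
EQ       [1]
LOAD 2   [1, -1]
DIV      [-1]
PUSH -6  [-1, -6]
SUB      [5]
DUP      [5, 5]
DIV      [1]
POP      []
LOAD 2   [-1]
PUSH 3   [-1, 3]
LOAD 2   [-1, 3, -1]
LT       [-1, 0]
ADD      [-1]
PUSH -1  [-1, -1]
PUSH -2  [-1, -1, -2]
MUL      [-1, 2]
SWAP     [2, -1]
ADD      [1]
PUSH 0   [1, 0]
SUB      [1]
LOAD 2   [1, -1]
STORE 0  [1]
LOAD 0   [1, -1]
DUP      [1, -1, -1]
ROT      [-1, -1, 1]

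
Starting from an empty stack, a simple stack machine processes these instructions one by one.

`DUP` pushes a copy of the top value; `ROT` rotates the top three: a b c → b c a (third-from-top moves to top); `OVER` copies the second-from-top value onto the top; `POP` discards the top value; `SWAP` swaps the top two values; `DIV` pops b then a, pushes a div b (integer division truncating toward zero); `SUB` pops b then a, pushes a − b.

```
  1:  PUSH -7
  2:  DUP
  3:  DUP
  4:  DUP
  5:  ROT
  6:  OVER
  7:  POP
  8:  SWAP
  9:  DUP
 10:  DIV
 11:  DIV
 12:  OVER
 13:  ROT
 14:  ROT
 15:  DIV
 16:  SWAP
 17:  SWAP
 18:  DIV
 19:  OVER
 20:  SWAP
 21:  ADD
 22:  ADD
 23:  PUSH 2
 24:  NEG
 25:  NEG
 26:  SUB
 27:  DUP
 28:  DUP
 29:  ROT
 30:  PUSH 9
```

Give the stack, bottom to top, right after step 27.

[-23, -23]

PUSH -7 -> [-7]
DUP     -> [-7, -7]
DUP     -> [-7, -7, -7]
DUP     -> [-7, -7, -7, -7]
ROT     -> [-7, -7, -7, -7]
OVER    -> [-7, -7, -7, -7, -7]
POP     -> [-7, -7, -7, -7]
SWAP    -> [-7, -7, -7, -7]
DUP     -> [-7, -7, -7, -7, -7]
DIV     -> [-7, -7, -7, 1]
DIV     -> [-7, -7, -7]
OVER    -> [-7, -7, -7, -7]
ROT     -> [-7, -7, -7, -7]
ROT     -> [-7, -7, -7, -7]
DIV     -> [-7, -7, 1]
SWAP    -> [-7, 1, -7]
SWAP    -> [-7, -7, 1]
DIV     -> [-7, -7]
OVER    -> [-7, -7, -7]
SWAP    -> [-7, -7, -7]
ADD     -> [-7, -14]
ADD     -> [-21]
PUSH 2  -> [-21, 2]
NEG     -> [-21, -2]
NEG     -> [-21, 2]
SUB     -> [-23]
DUP     -> [-23, -23]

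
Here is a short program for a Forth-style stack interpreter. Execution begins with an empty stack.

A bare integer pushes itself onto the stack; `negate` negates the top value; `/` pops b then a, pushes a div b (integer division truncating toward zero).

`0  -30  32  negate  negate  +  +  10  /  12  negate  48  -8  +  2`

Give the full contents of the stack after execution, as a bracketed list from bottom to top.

[0, -12, 40, 2]

0      -> 0
-30    -> 0 -30
32     -> 0 -30 32
negate -> 0 -30 -32
negate -> 0 -30 32
+      -> 0 2
+      -> 2
10     -> 2 10
/      -> 0
12     -> 0 12
negate -> 0 -12
48     -> 0 -12 48
-8     -> 0 -12 48 -8
+      -> 0 -12 40
2      -> 0 -12 40 2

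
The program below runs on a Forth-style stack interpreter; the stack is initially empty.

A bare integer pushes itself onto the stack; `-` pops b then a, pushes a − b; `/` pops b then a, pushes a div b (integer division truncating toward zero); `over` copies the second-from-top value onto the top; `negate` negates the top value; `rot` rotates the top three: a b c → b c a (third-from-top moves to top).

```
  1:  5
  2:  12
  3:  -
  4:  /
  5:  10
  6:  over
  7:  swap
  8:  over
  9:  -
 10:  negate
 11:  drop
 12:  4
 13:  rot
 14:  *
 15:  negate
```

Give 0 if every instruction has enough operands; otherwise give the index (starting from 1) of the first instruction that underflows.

4

5  -> 5
12 -> 5 12
-  -> -7
/  — needs 2 operands, stack has 1 → underflow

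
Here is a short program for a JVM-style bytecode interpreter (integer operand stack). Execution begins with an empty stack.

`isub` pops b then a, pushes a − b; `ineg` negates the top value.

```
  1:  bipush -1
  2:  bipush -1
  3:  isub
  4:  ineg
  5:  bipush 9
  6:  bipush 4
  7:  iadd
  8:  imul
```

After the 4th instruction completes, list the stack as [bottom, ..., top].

[0]

bipush -1  [-1]
bipush -1  [-1, -1]
isub       [0]
ineg       [0]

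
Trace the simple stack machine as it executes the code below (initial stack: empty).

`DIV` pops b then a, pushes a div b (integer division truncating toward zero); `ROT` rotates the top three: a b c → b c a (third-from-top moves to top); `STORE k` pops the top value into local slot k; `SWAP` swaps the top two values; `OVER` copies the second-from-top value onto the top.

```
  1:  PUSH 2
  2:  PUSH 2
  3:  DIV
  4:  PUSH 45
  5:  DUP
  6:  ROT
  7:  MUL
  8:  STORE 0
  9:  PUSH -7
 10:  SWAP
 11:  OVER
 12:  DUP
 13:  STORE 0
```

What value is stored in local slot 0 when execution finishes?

-7

PUSH 2   2
PUSH 2   2 2
DIV      1
PUSH 45  1 45
DUP      1 45 45
ROT      45 45 1
MUL      45 45
STORE 0  45
PUSH -7  45 -7
SWAP     -7 45
OVER     -7 45 -7
DUP      -7 45 -7 -7
STORE 0  -7 45 -7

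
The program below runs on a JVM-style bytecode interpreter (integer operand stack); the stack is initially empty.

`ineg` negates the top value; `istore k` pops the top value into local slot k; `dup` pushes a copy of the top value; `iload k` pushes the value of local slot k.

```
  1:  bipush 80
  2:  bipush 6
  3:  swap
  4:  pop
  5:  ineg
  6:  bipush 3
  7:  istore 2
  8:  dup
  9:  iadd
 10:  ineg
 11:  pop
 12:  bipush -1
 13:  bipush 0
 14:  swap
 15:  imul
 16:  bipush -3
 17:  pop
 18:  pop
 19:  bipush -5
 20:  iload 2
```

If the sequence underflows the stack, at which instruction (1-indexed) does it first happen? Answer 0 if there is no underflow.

bipush 80 → [80]
bipush 6  → [80, 6]
swap      → [6, 80]
pop       → [6]
ineg      → [-6]
bipush 3  → [-6, 3]
istore 2  → [-6]
dup       → [-6, -6]
iadd      → [-12]
ineg      → [12]
pop       → []
bipush -1 → [-1]
bipush 0  → [-1, 0]
swap      → [0, -1]
imul      → [0]
bipush -3 → [0, -3]
pop       → [0]
pop       → []
bipush -5 → [-5]
iload 2   → [-5, 3]

0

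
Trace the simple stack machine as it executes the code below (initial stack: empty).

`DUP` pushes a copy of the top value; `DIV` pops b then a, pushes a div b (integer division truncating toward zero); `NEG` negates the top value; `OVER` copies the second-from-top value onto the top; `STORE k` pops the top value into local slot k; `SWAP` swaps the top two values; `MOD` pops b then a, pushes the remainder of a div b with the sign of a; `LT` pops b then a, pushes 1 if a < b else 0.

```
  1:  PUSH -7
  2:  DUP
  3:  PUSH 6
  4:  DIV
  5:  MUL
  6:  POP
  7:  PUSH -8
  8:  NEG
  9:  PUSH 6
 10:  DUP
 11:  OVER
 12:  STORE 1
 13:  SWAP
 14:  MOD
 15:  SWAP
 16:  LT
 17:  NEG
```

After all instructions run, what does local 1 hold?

6

PUSH -7 : -7
DUP     : -7 -7
PUSH 6  : -7 -7 6
DIV     : -7 -1
MUL     : 7
POP     : (empty)
PUSH -8 : -8
NEG     : 8
PUSH 6  : 8 6
DUP     : 8 6 6
OVER    : 8 6 6 6
STORE 1 : 8 6 6
SWAP    : 8 6 6
MOD     : 8 0
SWAP    : 0 8
LT      : 1
NEG     : -1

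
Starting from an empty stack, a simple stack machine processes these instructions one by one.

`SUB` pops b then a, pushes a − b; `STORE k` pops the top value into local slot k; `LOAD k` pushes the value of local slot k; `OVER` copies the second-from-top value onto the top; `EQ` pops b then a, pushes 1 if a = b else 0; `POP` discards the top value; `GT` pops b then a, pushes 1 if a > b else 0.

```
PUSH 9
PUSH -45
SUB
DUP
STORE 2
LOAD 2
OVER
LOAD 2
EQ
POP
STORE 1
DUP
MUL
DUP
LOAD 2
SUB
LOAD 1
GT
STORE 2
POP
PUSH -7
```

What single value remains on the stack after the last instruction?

-7

PUSH 9    [9]
PUSH -45  [9, -45]
SUB       [54]
DUP       [54, 54]
STORE 2   [54]
LOAD 2    [54, 54]
OVER      [54, 54, 54]
LOAD 2    [54, 54, 54, 54]
EQ        [54, 54, 1]
POP       [54, 54]
STORE 1   [54]
DUP       [54, 54]
MUL       [2916]
DUP       [2916, 2916]
LOAD 2    [2916, 2916, 54]
SUB       [2916, 2862]
LOAD 1    [2916, 2862, 54]
GT        [2916, 1]
STORE 2   [2916]
POP       []
PUSH -7   [-7]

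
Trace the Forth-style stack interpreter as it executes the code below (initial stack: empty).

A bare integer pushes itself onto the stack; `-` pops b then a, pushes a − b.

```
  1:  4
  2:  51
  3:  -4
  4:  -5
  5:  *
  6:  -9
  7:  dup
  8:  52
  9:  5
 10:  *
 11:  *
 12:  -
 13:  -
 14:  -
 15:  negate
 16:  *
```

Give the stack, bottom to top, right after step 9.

[4, 51, 20, -9, -9, 52, 5]

4   : 4
51  : 4 51
-4  : 4 51 -4
-5  : 4 51 -4 -5
*   : 4 51 20
-9  : 4 51 20 -9
dup : 4 51 20 -9 -9
52  : 4 51 20 -9 -9 52
5   : 4 51 20 -9 -9 52 5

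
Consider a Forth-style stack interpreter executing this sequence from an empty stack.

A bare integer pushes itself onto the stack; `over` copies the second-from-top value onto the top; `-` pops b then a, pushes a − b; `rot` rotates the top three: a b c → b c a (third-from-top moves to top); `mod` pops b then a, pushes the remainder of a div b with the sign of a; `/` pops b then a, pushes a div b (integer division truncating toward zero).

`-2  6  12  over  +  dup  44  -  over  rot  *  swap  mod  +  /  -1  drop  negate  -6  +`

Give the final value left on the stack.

-2     -> [-2]
6      -> [-2, 6]
12     -> [-2, 6, 12]
over   -> [-2, 6, 12, 6]
+      -> [-2, 6, 18]
dup    -> [-2, 6, 18, 18]
44     -> [-2, 6, 18, 18, 44]
-      -> [-2, 6, 18, -26]
over   -> [-2, 6, 18, -26, 18]
rot    -> [-2, 6, -26, 18, 18]
*      -> [-2, 6, -26, 324]
swap   -> [-2, 6, 324, -26]
mod    -> [-2, 6, 12]
+      -> [-2, 18]
/      -> [0]
-1     -> [0, -1]
drop   -> [0]
negate -> [0]
-6     -> [0, -6]
+      -> [-6]

-6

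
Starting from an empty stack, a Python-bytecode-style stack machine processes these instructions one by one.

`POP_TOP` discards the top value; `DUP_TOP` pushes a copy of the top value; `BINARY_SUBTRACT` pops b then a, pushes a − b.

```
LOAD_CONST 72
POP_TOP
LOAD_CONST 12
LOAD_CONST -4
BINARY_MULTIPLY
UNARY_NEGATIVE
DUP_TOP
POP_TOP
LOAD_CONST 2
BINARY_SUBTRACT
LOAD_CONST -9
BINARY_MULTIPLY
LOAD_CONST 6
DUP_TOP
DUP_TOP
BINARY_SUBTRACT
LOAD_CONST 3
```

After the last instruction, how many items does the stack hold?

LOAD_CONST 72   -> 72
POP_TOP         -> (empty)
LOAD_CONST 12   -> 12
LOAD_CONST -4   -> 12 -4
BINARY_MULTIPLY -> -48
UNARY_NEGATIVE  -> 48
DUP_TOP         -> 48 48
POP_TOP         -> 48
LOAD_CONST 2    -> 48 2
BINARY_SUBTRACT -> 46
LOAD_CONST -9   -> 46 -9
BINARY_MULTIPLY -> -414
LOAD_CONST 6    -> -414 6
DUP_TOP         -> -414 6 6
DUP_TOP         -> -414 6 6 6
BINARY_SUBTRACT -> -414 6 0
LOAD_CONST 3    -> -414 6 0 3

4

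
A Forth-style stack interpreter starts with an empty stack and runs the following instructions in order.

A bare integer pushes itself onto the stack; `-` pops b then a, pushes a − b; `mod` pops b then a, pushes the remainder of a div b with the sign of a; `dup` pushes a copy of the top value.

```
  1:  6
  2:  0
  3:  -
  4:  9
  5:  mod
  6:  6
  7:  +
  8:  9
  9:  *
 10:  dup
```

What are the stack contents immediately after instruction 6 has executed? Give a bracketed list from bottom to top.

[6, 6]

6    [6]
0    [6, 0]
-    [6]
9    [6, 9]
mod  [6]
6    [6, 6]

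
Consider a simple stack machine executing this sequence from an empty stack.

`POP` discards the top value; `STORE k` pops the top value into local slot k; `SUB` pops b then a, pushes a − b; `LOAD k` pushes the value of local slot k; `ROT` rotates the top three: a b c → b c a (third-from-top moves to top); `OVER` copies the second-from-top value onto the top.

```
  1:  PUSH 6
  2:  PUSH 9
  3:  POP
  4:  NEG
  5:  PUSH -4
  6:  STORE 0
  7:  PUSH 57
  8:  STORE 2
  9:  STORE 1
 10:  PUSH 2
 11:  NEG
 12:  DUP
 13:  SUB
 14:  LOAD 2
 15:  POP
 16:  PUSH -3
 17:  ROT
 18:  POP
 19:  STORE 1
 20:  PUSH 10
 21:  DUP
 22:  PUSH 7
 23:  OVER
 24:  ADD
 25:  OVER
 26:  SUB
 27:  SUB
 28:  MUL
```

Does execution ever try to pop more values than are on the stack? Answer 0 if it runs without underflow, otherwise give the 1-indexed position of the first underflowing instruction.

17

PUSH 6  : 6
PUSH 9  : 6 9
POP     : 6
NEG     : -6
PUSH -4 : -6 -4
STORE 0 : -6
PUSH 57 : -6 57
STORE 2 : -6
STORE 1 : (empty)
PUSH 2  : 2
NEG     : -2
DUP     : -2 -2
SUB     : 0
LOAD 2  : 0 57
POP     : 0
PUSH -3 : 0 -3
ROT  — needs 3 operands, stack has 2 → underflow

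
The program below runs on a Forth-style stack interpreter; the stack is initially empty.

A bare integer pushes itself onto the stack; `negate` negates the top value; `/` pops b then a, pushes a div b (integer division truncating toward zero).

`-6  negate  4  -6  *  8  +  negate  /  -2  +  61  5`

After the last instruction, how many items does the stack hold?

3

-6     → -6
negate → 6
4      → 6 4
-6     → 6 4 -6
*      → 6 -24
8      → 6 -24 8
+      → 6 -16
negate → 6 16
/      → 0
-2     → 0 -2
+      → -2
61     → -2 61
5      → -2 61 5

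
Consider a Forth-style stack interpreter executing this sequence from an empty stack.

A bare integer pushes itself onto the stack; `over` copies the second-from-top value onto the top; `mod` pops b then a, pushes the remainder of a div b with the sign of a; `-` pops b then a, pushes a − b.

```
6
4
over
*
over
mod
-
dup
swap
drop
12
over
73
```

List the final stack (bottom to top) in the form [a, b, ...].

[6, 12, 6, 73]

6    -> [6]
4    -> [6, 4]
over -> [6, 4, 6]
*    -> [6, 24]
over -> [6, 24, 6]
mod  -> [6, 0]
-    -> [6]
dup  -> [6, 6]
swap -> [6, 6]
drop -> [6]
12   -> [6, 12]
over -> [6, 12, 6]
73   -> [6, 12, 6, 73]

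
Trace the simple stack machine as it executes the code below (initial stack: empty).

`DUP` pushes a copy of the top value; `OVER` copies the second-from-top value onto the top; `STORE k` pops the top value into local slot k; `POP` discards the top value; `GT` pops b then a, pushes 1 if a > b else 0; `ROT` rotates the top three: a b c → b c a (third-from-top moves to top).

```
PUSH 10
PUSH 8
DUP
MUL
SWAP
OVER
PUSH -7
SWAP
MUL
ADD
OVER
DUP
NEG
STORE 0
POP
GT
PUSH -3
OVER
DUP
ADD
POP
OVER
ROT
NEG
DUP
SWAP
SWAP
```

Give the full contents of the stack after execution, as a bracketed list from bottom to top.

PUSH 10 → [10]
PUSH 8  → [10, 8]
DUP     → [10, 8, 8]
MUL     → [10, 64]
SWAP    → [64, 10]
OVER    → [64, 10, 64]
PUSH -7 → [64, 10, 64, -7]
SWAP    → [64, 10, -7, 64]
MUL     → [64, 10, -448]
ADD     → [64, -438]
OVER    → [64, -438, 64]
DUP     → [64, -438, 64, 64]
NEG     → [64, -438, 64, -64]
STORE 0 → [64, -438, 64]
POP     → [64, -438]
GT      → [1]
PUSH -3 → [1, -3]
OVER    → [1, -3, 1]
DUP     → [1, -3, 1, 1]
ADD     → [1, -3, 2]
POP     → [1, -3]
OVER    → [1, -3, 1]
ROT     → [-3, 1, 1]
NEG     → [-3, 1, -1]
DUP     → [-3, 1, -1, -1]
SWAP    → [-3, 1, -1, -1]
SWAP    → [-3, 1, -1, -1]

[-3, 1, -1, -1]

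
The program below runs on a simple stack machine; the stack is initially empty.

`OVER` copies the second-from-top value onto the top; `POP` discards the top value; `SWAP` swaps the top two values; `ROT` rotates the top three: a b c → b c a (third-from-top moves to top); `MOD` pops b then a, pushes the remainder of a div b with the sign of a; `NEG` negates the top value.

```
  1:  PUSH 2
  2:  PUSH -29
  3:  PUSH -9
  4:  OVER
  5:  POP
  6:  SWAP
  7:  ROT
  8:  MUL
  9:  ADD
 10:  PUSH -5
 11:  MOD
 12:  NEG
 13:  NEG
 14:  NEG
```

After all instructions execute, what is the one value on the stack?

2

PUSH 2   -> [2]
PUSH -29 -> [2, -29]
PUSH -9  -> [2, -29, -9]
OVER     -> [2, -29, -9, -29]
POP      -> [2, -29, -9]
SWAP     -> [2, -9, -29]
ROT      -> [-9, -29, 2]
MUL      -> [-9, -58]
ADD      -> [-67]
PUSH -5  -> [-67, -5]
MOD      -> [-2]
NEG      -> [2]
NEG      -> [-2]
NEG      -> [2]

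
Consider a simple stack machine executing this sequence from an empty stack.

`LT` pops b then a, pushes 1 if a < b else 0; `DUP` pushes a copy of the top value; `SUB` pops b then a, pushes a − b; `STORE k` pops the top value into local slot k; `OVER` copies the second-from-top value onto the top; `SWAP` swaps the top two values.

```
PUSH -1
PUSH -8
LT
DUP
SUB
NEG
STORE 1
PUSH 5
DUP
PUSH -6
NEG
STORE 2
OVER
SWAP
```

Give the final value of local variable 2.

6

PUSH -1 -> -1
PUSH -8 -> -1 -8
LT      -> 0
DUP     -> 0 0
SUB     -> 0
NEG     -> 0
STORE 1 -> (empty)
PUSH 5  -> 5
DUP     -> 5 5
PUSH -6 -> 5 5 -6
NEG     -> 5 5 6
STORE 2 -> 5 5
OVER    -> 5 5 5
SWAP    -> 5 5 5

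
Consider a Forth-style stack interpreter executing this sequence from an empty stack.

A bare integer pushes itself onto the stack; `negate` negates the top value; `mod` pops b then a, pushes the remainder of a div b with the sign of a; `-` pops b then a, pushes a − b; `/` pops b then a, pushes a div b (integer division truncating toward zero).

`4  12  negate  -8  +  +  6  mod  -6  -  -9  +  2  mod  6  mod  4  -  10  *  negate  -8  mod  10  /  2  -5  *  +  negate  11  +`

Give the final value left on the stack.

21

4      → 4
12     → 4 12
negate → 4 -12
-8     → 4 -12 -8
+      → 4 -20
+      → -16
6      → -16 6
mod    → -4
-6     → -4 -6
-      → 2
-9     → 2 -9
+      → -7
2      → -7 2
mod    → -1
6      → -1 6
mod    → -1
4      → -1 4
-      → -5
10     → -5 10
*      → -50
negate → 50
-8     → 50 -8
mod    → 2
10     → 2 10
/      → 0
2      → 0 2
-5     → 0 2 -5
*      → 0 -10
+      → -10
negate → 10
11     → 10 11
+      → 21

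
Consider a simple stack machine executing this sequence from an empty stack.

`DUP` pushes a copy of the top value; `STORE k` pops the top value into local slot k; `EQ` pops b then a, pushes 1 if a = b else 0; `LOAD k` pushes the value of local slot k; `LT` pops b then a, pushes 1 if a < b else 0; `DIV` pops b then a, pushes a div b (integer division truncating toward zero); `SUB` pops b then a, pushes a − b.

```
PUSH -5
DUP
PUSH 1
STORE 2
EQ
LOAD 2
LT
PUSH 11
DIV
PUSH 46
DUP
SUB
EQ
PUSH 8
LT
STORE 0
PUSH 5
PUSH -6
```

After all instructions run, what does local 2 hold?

1

PUSH -5 : [-5]
DUP     : [-5, -5]
PUSH 1  : [-5, -5, 1]
STORE 2 : [-5, -5]
EQ      : [1]
LOAD 2  : [1, 1]
LT      : [0]
PUSH 11 : [0, 11]
DIV     : [0]
PUSH 46 : [0, 46]
DUP     : [0, 46, 46]
SUB     : [0, 0]
EQ      : [1]
PUSH 8  : [1, 8]
LT      : [1]
STORE 0 : []
PUSH 5  : [5]
PUSH -6 : [5, -6]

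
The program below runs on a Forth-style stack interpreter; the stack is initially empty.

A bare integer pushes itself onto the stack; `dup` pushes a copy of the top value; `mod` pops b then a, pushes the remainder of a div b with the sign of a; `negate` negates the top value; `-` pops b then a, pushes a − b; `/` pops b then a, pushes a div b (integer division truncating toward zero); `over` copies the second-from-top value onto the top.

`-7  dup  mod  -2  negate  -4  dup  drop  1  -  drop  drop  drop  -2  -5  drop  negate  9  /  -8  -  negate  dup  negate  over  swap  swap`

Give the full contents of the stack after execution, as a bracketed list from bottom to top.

-7      -7
dup     -7 -7
mod     0
-2      0 -2
negate  0 2
-4      0 2 -4
dup     0 2 -4 -4
drop    0 2 -4
1       0 2 -4 1
-       0 2 -5
drop    0 2
drop    0
drop    (empty)
-2      -2
-5      -2 -5
drop    -2
negate  2
9       2 9
/       0
-8      0 -8
-       8
negate  -8
dup     -8 -8
negate  -8 8
over    -8 8 -8
swap    -8 -8 8
swap    -8 8 -8

[-8, 8, -8]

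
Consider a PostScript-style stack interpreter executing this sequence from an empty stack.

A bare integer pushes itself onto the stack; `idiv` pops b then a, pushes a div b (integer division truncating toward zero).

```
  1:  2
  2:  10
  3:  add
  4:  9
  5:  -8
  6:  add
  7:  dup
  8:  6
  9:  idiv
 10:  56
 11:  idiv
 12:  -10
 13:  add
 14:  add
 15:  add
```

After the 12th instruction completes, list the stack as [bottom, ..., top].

2    -> [2]
10   -> [2, 10]
add  -> [12]
9    -> [12, 9]
-8   -> [12, 9, -8]
add  -> [12, 1]
dup  -> [12, 1, 1]
6    -> [12, 1, 1, 6]
idiv -> [12, 1, 0]
56   -> [12, 1, 0, 56]
idiv -> [12, 1, 0]
-10  -> [12, 1, 0, -10]

[12, 1, 0, -10]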